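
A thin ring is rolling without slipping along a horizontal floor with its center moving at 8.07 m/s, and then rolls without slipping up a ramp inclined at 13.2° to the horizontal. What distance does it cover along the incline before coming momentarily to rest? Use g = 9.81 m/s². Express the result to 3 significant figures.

The moment of inertia is MR², giving k ≡ I/(MR²) = 1.
Since it rolls without slipping, ω = v/R and KE = ½Mv² + ½Iω² = ½(1+k)Mv² = Mv².
Setting this equal to Mgh gives the vertical rise h = (1+k)v₀²/(2g) = 2×8.07²/(2×9.81) = 6.639 m.
Along the incline, d = h/sinθ = 6.639/sin13.2° ≈ 29.1 m.

d ≈ 29.1 m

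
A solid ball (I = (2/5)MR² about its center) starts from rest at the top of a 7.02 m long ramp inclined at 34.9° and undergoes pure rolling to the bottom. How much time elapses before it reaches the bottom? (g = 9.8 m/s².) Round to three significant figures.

The moment of inertia is (2/5)MR², giving k ≡ I/(MR²) = 0.4.
Along the incline Mg sinθ − f = Ma, and torque about the center fR = Iα = kMR²(a/R) gives f = kMa.
Hence a = g sinθ/(1+k) = 9.8×sin34.9°/1.4 = 4.005 m/s².
Starting from rest, L = ½at², so t = √(2L/a) = √(2×7.02/4.005) ≈ 1.87 s.

t ≈ 1.87 s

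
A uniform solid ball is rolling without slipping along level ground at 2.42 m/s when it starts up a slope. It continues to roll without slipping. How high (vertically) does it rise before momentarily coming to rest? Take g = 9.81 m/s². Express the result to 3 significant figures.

For this body I = (2/5)MR², i.e. k = I/(MR²) = 0.4.
Since it rolls without slipping, ω = v/R and KE = ½Mv² + ½Iω² = ½(1+k)Mv² = (7/10)Mv².
At the top the kinetic energy is zero, so (7/10)Mv₀² = Mgh.
Thus h = (1+k)v₀²/(2g) = 1.4 × 2.42² / (2 × 9.81) ≈ 0.418 m.

h ≈ 0.418 m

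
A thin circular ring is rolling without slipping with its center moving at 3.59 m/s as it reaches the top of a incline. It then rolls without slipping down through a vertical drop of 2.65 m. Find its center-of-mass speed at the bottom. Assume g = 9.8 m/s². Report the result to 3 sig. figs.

v ≈ 6.23 m/s

With I = MR², the ratio k = I/(MR²) is 1.
Rolling without slipping gives ω = v/R, so the total kinetic energy is ½Mv² + ½Iω² = ½(1+k)Mv² = Mv².
Energy conservation: Mv₀² + Mgh = Mv², so v² = v₀² + 2gh/(1+k).
v = √(3.59² + 2×9.8×2.65/2) = √38.86 ≈ 6.23 m/s.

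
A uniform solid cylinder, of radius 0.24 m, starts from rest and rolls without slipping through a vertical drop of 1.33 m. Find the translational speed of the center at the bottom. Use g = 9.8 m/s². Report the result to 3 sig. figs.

The moment of inertia is (1/2)MR², giving k ≡ I/(MR²) = 0.5.
Pure rolling means v = ωR; then KE = ½Mv² + ½I(v/R)² = ½(1+k)Mv² = (3/4)Mv².
Setting Mgh = (3/4)Mv² gives v = √(2gh/(1+k)) = √(2·9.8·1.33/1.5) ≈ 4.17 m/s.

v ≈ 4.17 m/s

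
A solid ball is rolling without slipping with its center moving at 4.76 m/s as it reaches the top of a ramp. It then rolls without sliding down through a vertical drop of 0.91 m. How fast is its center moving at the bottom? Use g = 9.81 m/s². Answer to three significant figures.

For this body I = (2/5)MR², i.e. k = I/(MR²) = 0.4.
Since it rolls without slipping, ω = v/R and KE = ½Mv² + ½Iω² = ½(1+k)Mv² = (7/10)Mv².
Conserving energy between top and bottom: (7/10)Mv² = (7/10)Mv₀² + Mgh, hence v² = v₀² + 2gh/(1+k).
v = √(4.76² + 2×9.81×0.91/1.4) = √35.41 ≈ 5.95 m/s.

v ≈ 5.95 m/s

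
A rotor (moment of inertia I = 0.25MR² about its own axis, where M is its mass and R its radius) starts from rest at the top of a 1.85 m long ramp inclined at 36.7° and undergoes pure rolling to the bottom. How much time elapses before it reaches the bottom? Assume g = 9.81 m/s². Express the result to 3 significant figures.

t ≈ 0.888 s

Here I = 0.25MR², so the shape factor k = I/(MR²) = 0.25.
Along the incline Mg sinθ − f = Ma, and torque about the center fR = Iα = kMR²(a/R) gives f = kMa.
Hence a = g sinθ/(1+k) = 9.81×sin36.7°/1.25 = 4.69 m/s².
Starting from rest, L = ½at², so t = √(2L/a) = √(2×1.85/4.69) ≈ 0.888 s.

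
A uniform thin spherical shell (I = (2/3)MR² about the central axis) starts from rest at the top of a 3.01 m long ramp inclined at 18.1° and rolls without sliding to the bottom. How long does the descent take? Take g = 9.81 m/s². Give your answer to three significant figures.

t ≈ 1.81 s

The moment of inertia is (2/3)MR², giving k ≡ I/(MR²) = 2/3.
Translational: Mg sinθ − f = Ma. Rotational about the CM: fR = Iα = kMRa, so f = kMa.
Hence a = g sinθ/(1+k) = 9.81×sin18.1°/1.667 = 1.829 m/s².
With constant a from rest, t = √(2L/a) = √(2·3.01/1.829) ≈ 1.81 s.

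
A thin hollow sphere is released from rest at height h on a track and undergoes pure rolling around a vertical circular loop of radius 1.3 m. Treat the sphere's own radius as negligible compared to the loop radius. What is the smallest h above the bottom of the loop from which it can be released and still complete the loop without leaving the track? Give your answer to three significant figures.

For this body I = (2/3)MR², i.e. k = I/(MR²) = 2/3.
At the top of the loop, the minimum-contact condition is Mg = Mv_top²/r, so v_top² = gr.
With ω = v/R, the kinetic energy at speed v is ½(1+k)Mv² = (5/6)Mv².
Energy conservation from release (height h) to the top (height 2r): Mgh = Mg(2r) + (5/6)M·gr.
Thus h_min = 2r + (1+k)r/2 = r(2 + 1.667/2) = 1.3 × 2.833 ≈ 3.68 m.

h_min ≈ 3.68 m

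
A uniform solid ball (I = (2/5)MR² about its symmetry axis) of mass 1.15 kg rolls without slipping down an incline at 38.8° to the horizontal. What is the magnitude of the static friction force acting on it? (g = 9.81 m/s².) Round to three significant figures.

f ≈ 2.02 N

The moment of inertia is (2/5)MR², giving k ≡ I/(MR²) = 0.4.
Translational: Mg sinθ − f = Ma. Rotational about the CM: fR = Iα = kMRa, so f = kMa.
Combining, a = g sinθ/(1+k) and f = kMa = kMg sinθ/(1+k).
f = 0.4 × 1.15 × 9.81 × sin38.8° / 1.4 ≈ 2.02 N.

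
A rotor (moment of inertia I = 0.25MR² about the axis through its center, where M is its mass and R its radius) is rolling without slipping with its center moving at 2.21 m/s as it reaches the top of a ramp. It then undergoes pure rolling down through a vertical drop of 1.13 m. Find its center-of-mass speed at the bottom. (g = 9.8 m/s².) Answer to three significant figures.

For this body I = 0.25MR², i.e. k = I/(MR²) = 0.25.
Since it rolls without slipping, ω = v/R and KE = ½Mv² + ½Iω² = ½(1+k)Mv² = (5/8)Mv².
Energy conservation: (5/8)Mv₀² + Mgh = (5/8)Mv², so v² = v₀² + 2gh/(1+k).
v = √(2.21² + 2×9.8×1.13/1.25) = √22.6 ≈ 4.75 m/s.

v ≈ 4.75 m/s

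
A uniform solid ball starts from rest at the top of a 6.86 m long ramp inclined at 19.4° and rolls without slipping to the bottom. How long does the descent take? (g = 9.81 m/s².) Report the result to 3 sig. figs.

t ≈ 2.43 s

With I = (2/5)MR², the ratio k = I/(MR²) is 0.4.
Along the incline Mg sinθ − f = Ma, and torque about the center fR = Iα = kMR²(a/R) gives f = kMa.
Hence a = g sinθ/(1+k) = 9.81×sin19.4°/1.4 = 2.328 m/s².
Starting from rest, L = ½at², so t = √(2L/a) = √(2×6.86/2.328) ≈ 2.43 s.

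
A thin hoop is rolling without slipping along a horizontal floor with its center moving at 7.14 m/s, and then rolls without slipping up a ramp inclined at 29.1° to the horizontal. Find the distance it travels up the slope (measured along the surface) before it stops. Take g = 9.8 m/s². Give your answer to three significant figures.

d ≈ 10.7 m

For this body I = MR², i.e. k = I/(MR²) = 1.
The rolling condition ω = v/R makes the rotational term ½I(v/R)² = ½kMv², so KE_total = ½(1+k)Mv² = Mv².
Setting this equal to Mgh gives the vertical rise h = (1+k)v₀²/(2g) = 2×7.14²/(2×9.8) = 5.202 m.
Along the incline, d = h/sinθ = 5.202/sin29.1° ≈ 10.7 m.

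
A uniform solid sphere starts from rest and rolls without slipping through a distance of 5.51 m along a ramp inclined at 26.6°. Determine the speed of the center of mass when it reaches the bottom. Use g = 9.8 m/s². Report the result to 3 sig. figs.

For this body I = (2/5)MR², i.e. k = I/(MR²) = 0.4.
Rolling without slipping gives ω = v/R, so the total kinetic energy is ½Mv² + ½Iω² = ½(1+k)Mv² = (7/10)Mv².
The vertical drop is h = L sinθ = 5.51 × sin26.6° = 2.467 m.
Energy conservation: Mgh = (7/10)Mv², so v = √(2gh/(1+k)) = √(2 × 9.8 × 2.467 / 1.4) ≈ 5.88 m/s.

v ≈ 5.88 m/s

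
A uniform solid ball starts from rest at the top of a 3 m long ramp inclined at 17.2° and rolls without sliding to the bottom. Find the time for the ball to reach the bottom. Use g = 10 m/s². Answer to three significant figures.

With I = (2/5)MR², the ratio k = I/(MR²) is 0.4.
Translational: Mg sinθ − f = Ma. Rotational about the CM: fR = Iα = kMRa, so f = kMa.
Hence a = g sinθ/(1+k) = 10×sin17.2°/1.4 = 2.112 m/s².
With constant a from rest, t = √(2L/a) = √(2·3/2.112) ≈ 1.69 s.

t ≈ 1.69 s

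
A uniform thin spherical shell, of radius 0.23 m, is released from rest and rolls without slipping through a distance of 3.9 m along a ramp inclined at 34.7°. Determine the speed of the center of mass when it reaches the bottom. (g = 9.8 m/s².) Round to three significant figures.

The moment of inertia is (2/3)MR², giving k ≡ I/(MR²) = 2/3.
The rolling condition ω = v/R makes the rotational term ½I(v/R)² = ½kMv², so KE_total = ½(1+k)Mv² = (5/6)Mv².
The vertical drop is h = L sinθ = 3.9 × sin34.7° = 2.22 m.
Setting Mgh = (5/6)Mv² gives v = √(2gh/(1+k)) = √(2·9.8·2.22/1.667) ≈ 5.11 m/s.

v ≈ 5.11 m/s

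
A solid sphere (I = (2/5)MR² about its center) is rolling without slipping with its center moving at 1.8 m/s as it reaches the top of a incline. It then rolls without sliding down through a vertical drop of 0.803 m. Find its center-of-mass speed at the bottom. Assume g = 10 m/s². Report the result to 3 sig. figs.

v ≈ 3.84 m/s

Here I = (2/5)MR², so the shape factor k = I/(MR²) = 0.4.
Rolling without slipping gives ω = v/R, so the total kinetic energy is ½Mv² + ½Iω² = ½(1+k)Mv² = (7/10)Mv².
Conserving energy between top and bottom: (7/10)Mv² = (7/10)Mv₀² + Mgh, hence v² = v₀² + 2gh/(1+k).
v = √(1.8² + 2×10×0.803/1.4) = √14.71 ≈ 3.84 m/s.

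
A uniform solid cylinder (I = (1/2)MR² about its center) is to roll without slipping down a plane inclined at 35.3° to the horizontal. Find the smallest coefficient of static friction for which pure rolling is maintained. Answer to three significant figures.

The moment of inertia is (1/2)MR², giving k ≡ I/(MR²) = 0.5.
Translational: Mg sinθ − f = Ma. Rotational about the CM: fR = Iα = kMRa, so f = kMa.
These give a = g sinθ/(1+k) and the required friction f = kMg sinθ/(1+k).
The normal force is N = Mg cosθ, so μ_min = f/N = k tanθ/(1+k).
μ_min = 0.5 × tan35.3° / 1.5 ≈ 0.236.

μ_min ≈ 0.236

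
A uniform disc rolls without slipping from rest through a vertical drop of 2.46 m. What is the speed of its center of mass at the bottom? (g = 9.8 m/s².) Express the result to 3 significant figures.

v ≈ 5.67 m/s

For this body I = (1/2)MR², i.e. k = I/(MR²) = 0.5.
Pure rolling means v = ωR; then KE = ½Mv² + ½I(v/R)² = ½(1+k)Mv² = (3/4)Mv².
Setting Mgh = (3/4)Mv² gives v = √(2gh/(1+k)) = √(2·9.8·2.46/1.5) ≈ 5.67 m/s.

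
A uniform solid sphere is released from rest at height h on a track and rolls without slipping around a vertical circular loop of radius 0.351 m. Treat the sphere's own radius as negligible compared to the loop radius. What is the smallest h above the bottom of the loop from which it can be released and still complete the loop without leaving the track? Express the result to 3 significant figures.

h_min ≈ 0.948 m

Here I = (2/5)MR², so the shape factor k = I/(MR²) = 0.4.
At the top of the loop, the minimum-contact condition is Mg = Mv_top²/r, so v_top² = gr.
With ω = v/R, the kinetic energy at speed v is ½(1+k)Mv² = (7/10)Mv².
Energy conservation from release (height h) to the top (height 2r): Mgh = Mg(2r) + (7/10)M·gr.
Thus h_min = 2r + (1+k)r/2 = r(2 + 1.4/2) = 0.351 × 2.7 ≈ 0.948 m.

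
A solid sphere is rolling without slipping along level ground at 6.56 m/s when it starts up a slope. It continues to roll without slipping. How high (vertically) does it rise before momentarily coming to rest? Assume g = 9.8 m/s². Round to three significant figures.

h ≈ 3.07 m

For this body I = (2/5)MR², i.e. k = I/(MR²) = 0.4.
Rolling without slipping gives ω = v/R, so the total kinetic energy is ½Mv² + ½Iω² = ½(1+k)Mv² = (7/10)Mv².
At the top the kinetic energy is zero, so (7/10)Mv₀² = Mgh.
Thus h = (1+k)v₀²/(2g) = 1.4 × 6.56² / (2 × 9.8) ≈ 3.07 m.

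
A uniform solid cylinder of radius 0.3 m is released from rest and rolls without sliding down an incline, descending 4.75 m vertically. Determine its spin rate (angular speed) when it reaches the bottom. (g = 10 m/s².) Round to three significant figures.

ω ≈ 26.5 rad/s

With I = (1/2)MR², the ratio k = I/(MR²) is 0.5.
Rolling without slipping gives ω = v/R, so the total kinetic energy is ½Mv² + ½Iω² = ½(1+k)Mv² = (3/4)Mv².
Energy conservation Mgh = ½(1+k)Mv² gives v = √(2gh/(1+k)) = √(2 × 10 × 4.75 / 1.5) = 7.958 m/s.
Then ω = v/R = 7.958 / 0.3 ≈ 26.5 rad/s.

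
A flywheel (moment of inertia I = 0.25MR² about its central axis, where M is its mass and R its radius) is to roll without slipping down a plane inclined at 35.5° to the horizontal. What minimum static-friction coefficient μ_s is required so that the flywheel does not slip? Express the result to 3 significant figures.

μ_min ≈ 0.143

Here I = 0.25MR², so the shape factor k = I/(MR²) = 0.25.
Newton's second law down the slope: Mg sinθ − f = Ma. The torque equation fR = Iα (with α = a/R) gives f = kMa.
These give a = g sinθ/(1+k) and the required friction f = kMg sinθ/(1+k).
With N = Mg cosθ, the no-slip condition f ≤ μN gives μ_min = f/N = k tanθ/(1+k).
μ_min = 0.25 × tan35.5° / 1.25 ≈ 0.143.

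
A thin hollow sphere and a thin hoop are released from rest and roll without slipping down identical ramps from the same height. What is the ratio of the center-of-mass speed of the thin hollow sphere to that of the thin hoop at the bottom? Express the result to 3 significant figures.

Each satisfies Mgh = ½(1+k)Mv² with k = I/(MR²), so v ∝ 1/√(1+k).
For the thin hollow sphere k = 2/3; for the thin hoop k = 1.
v₁/v₂ = √((1+k₂)/(1+k₁)) = √(2/1.667) ≈ 1.10.

v_ratio ≈ 1.10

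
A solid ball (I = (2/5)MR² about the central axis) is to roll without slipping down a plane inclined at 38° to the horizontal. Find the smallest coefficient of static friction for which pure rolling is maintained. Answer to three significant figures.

μ_min ≈ 0.223

Here I = (2/5)MR², so the shape factor k = I/(MR²) = 0.4.
Translational: Mg sinθ − f = Ma. Rotational about the CM: fR = Iα = kMRa, so f = kMa.
These give a = g sinθ/(1+k) and the required friction f = kMg sinθ/(1+k).
With N = Mg cosθ, the no-slip condition f ≤ μN gives μ_min = f/N = k tanθ/(1+k).
μ_min = 0.4 × tan38° / 1.4 ≈ 0.223.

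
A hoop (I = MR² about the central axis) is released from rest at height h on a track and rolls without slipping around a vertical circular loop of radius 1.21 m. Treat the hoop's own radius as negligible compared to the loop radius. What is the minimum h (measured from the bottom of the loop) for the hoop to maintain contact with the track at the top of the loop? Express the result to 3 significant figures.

h_min ≈ 3.63 m

For this body I = MR², i.e. k = I/(MR²) = 1.
At the top, contact is just lost when gravity alone supplies the centripetal force: Mg = Mv_top²/r, i.e. v_top² = gr.
With ω = v/R, the kinetic energy at speed v is ½(1+k)Mv² = Mv².
Energy conservation from release (height h) to the top (height 2r): Mgh = Mg(2r) + M·gr.
Thus h_min = 2r + (1+k)r/2 = r(2 + 2/2) = 1.21 × 3 ≈ 3.63 m.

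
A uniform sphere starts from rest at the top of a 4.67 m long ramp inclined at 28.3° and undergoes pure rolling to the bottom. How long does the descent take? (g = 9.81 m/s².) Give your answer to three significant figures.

t ≈ 1.68 s

For this body I = (2/5)MR², i.e. k = I/(MR²) = 0.4.
Translational: Mg sinθ − f = Ma. Rotational about the CM: fR = Iα = kMRa, so f = kMa.
Hence a = g sinθ/(1+k) = 9.81×sin28.3°/1.4 = 3.322 m/s².
With constant a from rest, t = √(2L/a) = √(2·4.67/3.322) ≈ 1.68 s.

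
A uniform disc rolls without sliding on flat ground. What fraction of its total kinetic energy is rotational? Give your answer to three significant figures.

For this body I = (1/2)MR², i.e. k = I/(MR²) = 0.5.
With ω = v/R, KE_trans = ½Mv² and KE_rot = ½Iω² = ½kMv², so KE_total = ½(1+k)Mv².
The rotational fraction is therefore k/(1+k) = 0.5/1.5 ≈ 0.333.

fraction ≈ 0.333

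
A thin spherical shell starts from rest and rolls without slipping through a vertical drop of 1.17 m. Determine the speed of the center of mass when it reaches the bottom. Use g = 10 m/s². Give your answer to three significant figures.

Here I = (2/3)MR², so the shape factor k = I/(MR²) = 2/3.
Since it rolls without slipping, ω = v/R and KE = ½Mv² + ½Iω² = ½(1+k)Mv² = (5/6)Mv².
Setting Mgh = (5/6)Mv² gives v = √(2gh/(1+k)) = √(2·10·1.17/1.667) ≈ 3.75 m/s.

v ≈ 3.75 m/s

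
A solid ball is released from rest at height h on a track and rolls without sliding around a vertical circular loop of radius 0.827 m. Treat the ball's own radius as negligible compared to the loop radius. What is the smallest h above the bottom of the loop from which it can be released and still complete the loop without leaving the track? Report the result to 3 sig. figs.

h_min ≈ 2.23 m

For this body I = (2/5)MR², i.e. k = I/(MR²) = 0.4.
At the top, contact is just lost when gravity alone supplies the centripetal force: Mg = Mv_top²/r, i.e. v_top² = gr.
With ω = v/R, the kinetic energy at speed v is ½(1+k)Mv² = (7/10)Mv².
Energy conservation from release (height h) to the top (height 2r): Mgh = Mg(2r) + (7/10)M·gr.
Thus h_min = 2r + (1+k)r/2 = r(2 + 1.4/2) = 0.827 × 2.7 ≈ 2.23 m.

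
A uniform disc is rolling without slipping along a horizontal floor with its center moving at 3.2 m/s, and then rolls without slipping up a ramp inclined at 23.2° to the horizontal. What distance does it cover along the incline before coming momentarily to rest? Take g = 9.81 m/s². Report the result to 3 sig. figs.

d ≈ 1.99 m

With I = (1/2)MR², the ratio k = I/(MR²) is 0.5.
Pure rolling means v = ωR; then KE = ½Mv² + ½I(v/R)² = ½(1+k)Mv² = (3/4)Mv².
Setting this equal to Mgh gives the vertical rise h = (1+k)v₀²/(2g) = 1.5×3.2²/(2×9.81) = 0.7829 m.
Along the incline, d = h/sinθ = 0.7829/sin23.2° ≈ 1.99 m.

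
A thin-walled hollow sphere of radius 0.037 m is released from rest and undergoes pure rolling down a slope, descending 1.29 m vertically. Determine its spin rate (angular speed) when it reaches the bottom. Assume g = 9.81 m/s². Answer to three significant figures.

ω ≈ 105 rad/s

With I = (2/3)MR², the ratio k = I/(MR²) is 2/3.
Since it rolls without slipping, ω = v/R and KE = ½Mv² + ½Iω² = ½(1+k)Mv² = (5/6)Mv².
Energy conservation Mgh = ½(1+k)Mv² gives v = √(2gh/(1+k)) = √(2 × 9.81 × 1.29 / 1.667) = 3.897 m/s.
The angular speed follows from ω = v/R = 3.897/0.037 ≈ 105 rad/s.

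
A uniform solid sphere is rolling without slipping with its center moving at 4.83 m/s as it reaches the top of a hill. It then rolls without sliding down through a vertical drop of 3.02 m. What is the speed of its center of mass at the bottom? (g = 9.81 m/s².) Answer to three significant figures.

With I = (2/5)MR², the ratio k = I/(MR²) is 0.4.
The rolling condition ω = v/R makes the rotational term ½I(v/R)² = ½kMv², so KE_total = ½(1+k)Mv² = (7/10)Mv².
Conserving energy between top and bottom: (7/10)Mv² = (7/10)Mv₀² + Mgh, hence v² = v₀² + 2gh/(1+k).
v = √(4.83² + 2×9.81×3.02/1.4) = √65.65 ≈ 8.10 m/s.

v ≈ 8.10 m/s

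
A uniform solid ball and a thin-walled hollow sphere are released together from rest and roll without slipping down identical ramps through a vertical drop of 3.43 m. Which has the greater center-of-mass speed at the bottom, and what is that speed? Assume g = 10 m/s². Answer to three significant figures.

For rolling without slipping, Mgh = ½(1+k)Mv² where k = I/(MR²), so v = √(2gh/(1+k)).
Uniform solid ball: k = 0.4, giving v = √(2×10×3.43/1.4) = 7 m/s.
Thin-walled hollow sphere: k = 2/3, giving v = √(2×10×3.43/1.667) = 6.416 m/s.
The smaller k wins: the uniform solid ball, at ≈ 7.00 m/s.

the uniform solid ball, at v ≈ 7.00 m/s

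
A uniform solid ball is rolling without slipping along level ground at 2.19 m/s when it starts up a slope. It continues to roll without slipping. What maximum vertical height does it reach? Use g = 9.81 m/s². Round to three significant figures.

h ≈ 0.342 m

For this body I = (2/5)MR², i.e. k = I/(MR²) = 0.4.
The rolling condition ω = v/R makes the rotational term ½I(v/R)² = ½kMv², so KE_total = ½(1+k)Mv² = (7/10)Mv².
At the top the kinetic energy is zero, so (7/10)Mv₀² = Mgh.
Thus h = (1+k)v₀²/(2g) = 1.4 × 2.19² / (2 × 9.81) ≈ 0.342 m.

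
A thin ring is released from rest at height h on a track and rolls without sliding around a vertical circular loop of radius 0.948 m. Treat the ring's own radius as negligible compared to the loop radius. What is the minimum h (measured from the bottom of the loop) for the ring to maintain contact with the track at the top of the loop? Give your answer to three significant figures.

The moment of inertia is MR², giving k ≡ I/(MR²) = 1.
At the top of the loop, the minimum-contact condition is Mg = Mv_top²/r, so v_top² = gr.
With ω = v/R, the kinetic energy at speed v is ½(1+k)Mv² = Mv².
Energy conservation from release (height h) to the top (height 2r): Mgh = Mg(2r) + M·gr.
Thus h_min = 2r + (1+k)r/2 = r(2 + 2/2) = 0.948 × 3 ≈ 2.84 m.

h_min ≈ 2.84 m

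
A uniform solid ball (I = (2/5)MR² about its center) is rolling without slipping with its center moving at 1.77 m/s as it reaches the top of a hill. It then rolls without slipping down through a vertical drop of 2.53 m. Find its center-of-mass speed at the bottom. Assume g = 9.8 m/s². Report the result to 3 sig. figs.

With I = (2/5)MR², the ratio k = I/(MR²) is 0.4.
Pure rolling means v = ωR; then KE = ½Mv² + ½I(v/R)² = ½(1+k)Mv² = (7/10)Mv².
Conserving energy between top and bottom: (7/10)Mv² = (7/10)Mv₀² + Mgh, hence v² = v₀² + 2gh/(1+k).
v = √(1.77² + 2×9.8×2.53/1.4) = √38.55 ≈ 6.21 m/s.

v ≈ 6.21 m/s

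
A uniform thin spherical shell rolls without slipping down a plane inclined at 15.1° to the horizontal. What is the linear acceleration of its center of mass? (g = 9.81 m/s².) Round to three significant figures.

a ≈ 1.53 m/s²

The moment of inertia is (2/3)MR², giving k ≡ I/(MR²) = 2/3.
Translational: Mg sinθ − f = Ma. Rotational about the CM: fR = Iα = kMRa, so f = kMa.
Eliminating f: Mg sinθ = (1+k)Ma, so a = g sinθ/(1+k) = 9.81 × sin15.1° / 1.667 ≈ 1.53 m/s².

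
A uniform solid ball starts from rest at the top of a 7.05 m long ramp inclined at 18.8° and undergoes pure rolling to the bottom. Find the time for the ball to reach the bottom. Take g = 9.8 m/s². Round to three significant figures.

For this body I = (2/5)MR², i.e. k = I/(MR²) = 0.4.
Newton's second law down the slope: Mg sinθ − f = Ma. The torque equation fR = Iα (with α = a/R) gives f = kMa.
Hence a = g sinθ/(1+k) = 9.8×sin18.8°/1.4 = 2.256 m/s².
Starting from rest, L = ½at², so t = √(2L/a) = √(2×7.05/2.256) ≈ 2.50 s.

t ≈ 2.50 s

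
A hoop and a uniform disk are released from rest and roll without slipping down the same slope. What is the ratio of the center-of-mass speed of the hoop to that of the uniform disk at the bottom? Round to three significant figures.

v_ratio ≈ 0.866

Each satisfies Mgh = ½(1+k)Mv² with k = I/(MR²), so v ∝ 1/√(1+k).
For the hoop k = 1; for the uniform disk k = 0.5.
v₁/v₂ = √((1+k₂)/(1+k₁)) = √(1.5/2) ≈ 0.866.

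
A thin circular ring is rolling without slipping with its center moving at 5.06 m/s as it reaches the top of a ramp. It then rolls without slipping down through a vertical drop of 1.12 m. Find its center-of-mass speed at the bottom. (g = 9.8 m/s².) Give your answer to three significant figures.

v ≈ 6.05 m/s

With I = MR², the ratio k = I/(MR²) is 1.
Pure rolling means v = ωR; then KE = ½Mv² + ½I(v/R)² = ½(1+k)Mv² = Mv².
Conserving energy between top and bottom: Mv² = Mv₀² + Mgh, hence v² = v₀² + 2gh/(1+k).
v = √(5.06² + 2×9.8×1.12/2) = √36.58 ≈ 6.05 m/s.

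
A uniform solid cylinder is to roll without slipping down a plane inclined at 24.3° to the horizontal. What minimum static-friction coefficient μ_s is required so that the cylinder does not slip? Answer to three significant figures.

The moment of inertia is (1/2)MR², giving k ≡ I/(MR²) = 0.5.
Translational: Mg sinθ − f = Ma. Rotational about the CM: fR = Iα = kMRa, so f = kMa.
These give a = g sinθ/(1+k) and the required friction f = kMg sinθ/(1+k).
The normal force is N = Mg cosθ, so μ_min = f/N = k tanθ/(1+k).
μ_min = 0.5 × tan24.3° / 1.5 ≈ 0.151.

μ_min ≈ 0.151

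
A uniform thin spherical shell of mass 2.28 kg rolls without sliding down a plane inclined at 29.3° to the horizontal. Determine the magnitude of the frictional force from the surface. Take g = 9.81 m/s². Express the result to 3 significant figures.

Here I = (2/3)MR², so the shape factor k = I/(MR²) = 2/3.
Along the incline Mg sinθ − f = Ma, and torque about the center fR = Iα = kMR²(a/R) gives f = kMa.
Combining, a = g sinθ/(1+k) and f = kMa = kMg sinθ/(1+k).
f = (2/3) × 2.28 × 9.81 × sin29.3° / 1.667 ≈ 4.38 N.

f ≈ 4.38 N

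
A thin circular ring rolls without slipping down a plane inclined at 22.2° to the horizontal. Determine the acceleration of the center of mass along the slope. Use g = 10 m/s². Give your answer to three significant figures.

a ≈ 1.89 m/s²

The moment of inertia is MR², giving k ≡ I/(MR²) = 1.
Translational: Mg sinθ − f = Ma. Rotational about the CM: fR = Iα = kMRa, so f = kMa.
Eliminating f: Mg sinθ = (1+k)Ma, so a = g sinθ/(1+k) = 10 × sin22.2° / 2 ≈ 1.89 m/s².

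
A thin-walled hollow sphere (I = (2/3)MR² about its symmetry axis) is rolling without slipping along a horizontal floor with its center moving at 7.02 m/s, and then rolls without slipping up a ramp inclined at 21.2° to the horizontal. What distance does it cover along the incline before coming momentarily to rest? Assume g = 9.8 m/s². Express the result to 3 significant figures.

d ≈ 11.6 m

With I = (2/3)MR², the ratio k = I/(MR²) is 2/3.
Rolling without slipping gives ω = v/R, so the total kinetic energy is ½Mv² + ½Iω² = ½(1+k)Mv² = (5/6)Mv².
Setting this equal to Mgh gives the vertical rise h = (1+k)v₀²/(2g) = 1.667×7.02²/(2×9.8) = 4.191 m.
Along the incline, d = h/sinθ = 4.191/sin21.2° ≈ 11.6 m.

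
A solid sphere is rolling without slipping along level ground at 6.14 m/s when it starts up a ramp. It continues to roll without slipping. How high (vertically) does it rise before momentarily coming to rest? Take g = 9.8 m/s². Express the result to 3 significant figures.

With I = (2/5)MR², the ratio k = I/(MR²) is 0.4.
Since it rolls without slipping, ω = v/R and KE = ½Mv² + ½Iω² = ½(1+k)Mv² = (7/10)Mv².
All of this converts to potential energy at the highest point: (7/10)Mv₀² = Mgh.
Thus h = (1+k)v₀²/(2g) = 1.4 × 6.14² / (2 × 9.8) ≈ 2.69 m.

h ≈ 2.69 m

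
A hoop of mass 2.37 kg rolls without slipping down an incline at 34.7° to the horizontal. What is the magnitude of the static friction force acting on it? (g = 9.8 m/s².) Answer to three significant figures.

f ≈ 6.61 N

For this body I = MR², i.e. k = I/(MR²) = 1.
Newton's second law down the slope: Mg sinθ − f = Ma. The torque equation fR = Iα (with α = a/R) gives f = kMa.
Combining, a = g sinθ/(1+k) and f = kMa = kMg sinθ/(1+k).
f = 1 × 2.37 × 9.8 × sin34.7° / 2 ≈ 6.61 N.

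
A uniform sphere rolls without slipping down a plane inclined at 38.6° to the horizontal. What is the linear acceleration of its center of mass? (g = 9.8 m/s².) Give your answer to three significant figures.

Here I = (2/5)MR², so the shape factor k = I/(MR²) = 0.4.
Along the incline Mg sinθ − f = Ma, and torque about the center fR = Iα = kMR²(a/R) gives f = kMa.
Eliminating f: Mg sinθ = (1+k)Ma, so a = g sinθ/(1+k) = 9.8 × sin38.6° / 1.4 ≈ 4.37 m/s².

a ≈ 4.37 m/s²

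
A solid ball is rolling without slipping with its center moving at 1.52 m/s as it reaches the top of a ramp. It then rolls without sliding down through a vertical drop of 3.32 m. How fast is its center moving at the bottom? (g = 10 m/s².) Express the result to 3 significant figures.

For this body I = (2/5)MR², i.e. k = I/(MR²) = 0.4.
Since it rolls without slipping, ω = v/R and KE = ½Mv² + ½Iω² = ½(1+k)Mv² = (7/10)Mv².
Conserving energy between top and bottom: (7/10)Mv² = (7/10)Mv₀² + Mgh, hence v² = v₀² + 2gh/(1+k).
v = √(1.52² + 2×10×3.32/1.4) = √49.74 ≈ 7.05 m/s.

v ≈ 7.05 m/s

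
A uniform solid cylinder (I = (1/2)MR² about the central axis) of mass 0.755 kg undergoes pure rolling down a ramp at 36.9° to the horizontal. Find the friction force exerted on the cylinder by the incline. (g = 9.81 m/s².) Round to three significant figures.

With I = (1/2)MR², the ratio k = I/(MR²) is 0.5.
Newton's second law down the slope: Mg sinθ − f = Ma. The torque equation fR = Iα (with α = a/R) gives f = kMa.
Combining, a = g sinθ/(1+k) and f = kMa = kMg sinθ/(1+k).
f = 0.5 × 0.755 × 9.81 × sin36.9° / 1.5 ≈ 1.48 N.

f ≈ 1.48 N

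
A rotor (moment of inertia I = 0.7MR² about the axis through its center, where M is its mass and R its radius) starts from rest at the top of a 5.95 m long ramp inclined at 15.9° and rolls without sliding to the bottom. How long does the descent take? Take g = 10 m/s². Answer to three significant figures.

t ≈ 2.72 s

The moment of inertia is 0.7MR², giving k ≡ I/(MR²) = 0.7.
Translational: Mg sinθ − f = Ma. Rotational about the CM: fR = Iα = kMRa, so f = kMa.
Hence a = g sinθ/(1+k) = 10×sin15.9°/1.7 = 1.612 m/s².
With constant a from rest, t = √(2L/a) = √(2·5.95/1.612) ≈ 2.72 s.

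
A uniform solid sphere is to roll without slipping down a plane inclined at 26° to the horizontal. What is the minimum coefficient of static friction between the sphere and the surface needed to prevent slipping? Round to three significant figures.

μ_min ≈ 0.139

Here I = (2/5)MR², so the shape factor k = I/(MR²) = 0.4.
Along the incline Mg sinθ − f = Ma, and torque about the center fR = Iα = kMR²(a/R) gives f = kMa.
These give a = g sinθ/(1+k) and the required friction f = kMg sinθ/(1+k).
With N = Mg cosθ, the no-slip condition f ≤ μN gives μ_min = f/N = k tanθ/(1+k).
μ_min = 0.4 × tan26° / 1.4 ≈ 0.139.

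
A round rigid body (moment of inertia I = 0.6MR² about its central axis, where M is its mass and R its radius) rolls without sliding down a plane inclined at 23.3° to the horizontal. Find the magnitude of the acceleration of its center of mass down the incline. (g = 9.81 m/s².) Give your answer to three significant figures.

a ≈ 2.43 m/s²

With I = 0.6MR², the ratio k = I/(MR²) is 0.6.
Newton's second law down the slope: Mg sinθ − f = Ma. The torque equation fR = Iα (with α = a/R) gives f = kMa.
Eliminating f: Mg sinθ = (1+k)Ma, so a = g sinθ/(1+k) = 9.81 × sin23.3° / 1.6 ≈ 2.43 m/s².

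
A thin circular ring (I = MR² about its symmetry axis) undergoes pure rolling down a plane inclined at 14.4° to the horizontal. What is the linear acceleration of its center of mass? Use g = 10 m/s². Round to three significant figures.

a ≈ 1.24 m/s²

For this body I = MR², i.e. k = I/(MR²) = 1.
Along the incline Mg sinθ − f = Ma, and torque about the center fR = Iα = kMR²(a/R) gives f = kMa.
Eliminating f: Mg sinθ = (1+k)Ma, so a = g sinθ/(1+k) = 10 × sin14.4° / 2 ≈ 1.24 m/s².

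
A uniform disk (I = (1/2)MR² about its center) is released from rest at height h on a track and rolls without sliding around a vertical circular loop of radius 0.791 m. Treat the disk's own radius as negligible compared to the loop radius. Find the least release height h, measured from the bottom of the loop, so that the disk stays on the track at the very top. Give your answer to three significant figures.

Here I = (1/2)MR², so the shape factor k = I/(MR²) = 0.5.
At the top of the loop, the minimum-contact condition is Mg = Mv_top²/r, so v_top² = gr.
With ω = v/R, the kinetic energy at speed v is ½(1+k)Mv² = (3/4)Mv².
Energy conservation from release (height h) to the top (height 2r): Mgh = Mg(2r) + (3/4)M·gr.
Thus h_min = 2r + (1+k)r/2 = r(2 + 1.5/2) = 0.791 × 2.75 ≈ 2.18 m.

h_min ≈ 2.18 m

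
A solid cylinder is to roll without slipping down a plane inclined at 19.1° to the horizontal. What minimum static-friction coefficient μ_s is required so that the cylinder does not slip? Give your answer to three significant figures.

μ_min ≈ 0.115

For this body I = (1/2)MR², i.e. k = I/(MR²) = 0.5.
Along the incline Mg sinθ − f = Ma, and torque about the center fR = Iα = kMR²(a/R) gives f = kMa.
These give a = g sinθ/(1+k) and the required friction f = kMg sinθ/(1+k).
With N = Mg cosθ, the no-slip condition f ≤ μN gives μ_min = f/N = k tanθ/(1+k).
μ_min = 0.5 × tan19.1° / 1.5 ≈ 0.115.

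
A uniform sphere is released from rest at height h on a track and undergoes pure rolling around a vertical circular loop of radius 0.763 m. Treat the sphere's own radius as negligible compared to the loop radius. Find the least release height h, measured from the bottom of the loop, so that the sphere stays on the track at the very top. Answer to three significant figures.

The moment of inertia is (2/5)MR², giving k ≡ I/(MR²) = 0.4.
At the top of the loop, the minimum-contact condition is Mg = Mv_top²/r, so v_top² = gr.
With ω = v/R, the kinetic energy at speed v is ½(1+k)Mv² = (7/10)Mv².
Energy conservation from release (height h) to the top (height 2r): Mgh = Mg(2r) + (7/10)M·gr.
Thus h_min = 2r + (1+k)r/2 = r(2 + 1.4/2) = 0.763 × 2.7 ≈ 2.06 m.

h_min ≈ 2.06 m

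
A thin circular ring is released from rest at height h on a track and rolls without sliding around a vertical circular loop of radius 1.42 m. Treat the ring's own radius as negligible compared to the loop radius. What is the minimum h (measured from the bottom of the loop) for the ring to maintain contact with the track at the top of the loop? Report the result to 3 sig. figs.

For this body I = MR², i.e. k = I/(MR²) = 1.
At the top, contact is just lost when gravity alone supplies the centripetal force: Mg = Mv_top²/r, i.e. v_top² = gr.
With ω = v/R, the kinetic energy at speed v is ½(1+k)Mv² = Mv².
Energy conservation from release (height h) to the top (height 2r): Mgh = Mg(2r) + M·gr.
Thus h_min = 2r + (1+k)r/2 = r(2 + 2/2) = 1.42 × 3 ≈ 4.26 m.

h_min ≈ 4.26 m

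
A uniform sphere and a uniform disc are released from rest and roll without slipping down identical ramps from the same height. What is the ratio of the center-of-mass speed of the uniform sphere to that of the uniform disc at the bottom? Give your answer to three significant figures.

Each satisfies Mgh = ½(1+k)Mv² with k = I/(MR²), so v ∝ 1/√(1+k).
For the uniform sphere k = 0.4; for the uniform disc k = 0.5.
v₁/v₂ = √((1+k₂)/(1+k₁)) = √(1.5/1.4) ≈ 1.04.

v_ratio ≈ 1.04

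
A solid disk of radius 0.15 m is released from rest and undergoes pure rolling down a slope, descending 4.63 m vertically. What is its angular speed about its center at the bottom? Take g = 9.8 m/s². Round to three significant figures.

Here I = (1/2)MR², so the shape factor k = I/(MR²) = 0.5.
The rolling condition ω = v/R makes the rotational term ½I(v/R)² = ½kMv², so KE_total = ½(1+k)Mv² = (3/4)Mv².
Energy conservation Mgh = ½(1+k)Mv² gives v = √(2gh/(1+k)) = √(2 × 9.8 × 4.63 / 1.5) = 7.778 m/s.
The angular speed follows from ω = v/R = 7.778/0.15 ≈ 51.9 rad/s.

ω ≈ 51.9 rad/s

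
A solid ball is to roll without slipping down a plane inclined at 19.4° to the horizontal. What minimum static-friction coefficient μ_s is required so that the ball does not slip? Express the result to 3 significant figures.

μ_min ≈ 0.101

For this body I = (2/5)MR², i.e. k = I/(MR²) = 0.4.
Translational: Mg sinθ − f = Ma. Rotational about the CM: fR = Iα = kMRa, so f = kMa.
These give a = g sinθ/(1+k) and the required friction f = kMg sinθ/(1+k).
The normal force is N = Mg cosθ, so μ_min = f/N = k tanθ/(1+k).
μ_min = 0.4 × tan19.4° / 1.4 ≈ 0.101.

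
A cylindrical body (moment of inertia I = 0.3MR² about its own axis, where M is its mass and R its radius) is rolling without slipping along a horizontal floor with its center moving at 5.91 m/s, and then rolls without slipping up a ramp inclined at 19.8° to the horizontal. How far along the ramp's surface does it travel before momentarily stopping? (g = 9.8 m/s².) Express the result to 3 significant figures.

For this body I = 0.3MR², i.e. k = I/(MR²) = 0.3.
Rolling without slipping gives ω = v/R, so the total kinetic energy is ½Mv² + ½Iω² = ½(1+k)Mv² = (13/20)Mv².
Setting this equal to Mgh gives the vertical rise h = (1+k)v₀²/(2g) = 1.3×5.91²/(2×9.8) = 2.317 m.
Along the incline, d = h/sinθ = 2.317/sin19.8° ≈ 6.84 m.

d ≈ 6.84 m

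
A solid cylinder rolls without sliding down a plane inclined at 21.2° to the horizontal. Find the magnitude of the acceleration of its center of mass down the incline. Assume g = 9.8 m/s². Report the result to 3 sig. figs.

a ≈ 2.36 m/s²

Here I = (1/2)MR², so the shape factor k = I/(MR²) = 0.5.
Newton's second law down the slope: Mg sinθ − f = Ma. The torque equation fR = Iα (with α = a/R) gives f = kMa.
Eliminating f: Mg sinθ = (1+k)Ma, so a = g sinθ/(1+k) = 9.8 × sin21.2° / 1.5 ≈ 2.36 m/s².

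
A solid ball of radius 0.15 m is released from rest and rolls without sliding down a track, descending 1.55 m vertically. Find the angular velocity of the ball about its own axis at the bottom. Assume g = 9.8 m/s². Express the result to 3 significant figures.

The moment of inertia is (2/5)MR², giving k ≡ I/(MR²) = 0.4.
Pure rolling means v = ωR; then KE = ½Mv² + ½I(v/R)² = ½(1+k)Mv² = (7/10)Mv².
Energy conservation Mgh = ½(1+k)Mv² gives v = √(2gh/(1+k)) = √(2 × 9.8 × 1.55 / 1.4) = 4.658 m/s.
The angular speed follows from ω = v/R = 4.658/0.15 ≈ 31.1 rad/s.

ω ≈ 31.1 rad/s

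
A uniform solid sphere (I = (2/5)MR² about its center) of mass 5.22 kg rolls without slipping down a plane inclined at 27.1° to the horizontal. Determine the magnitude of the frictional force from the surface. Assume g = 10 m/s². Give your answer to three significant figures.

The moment of inertia is (2/5)MR², giving k ≡ I/(MR²) = 0.4.
Newton's second law down the slope: Mg sinθ − f = Ma. The torque equation fR = Iα (with α = a/R) gives f = kMa.
Combining, a = g sinθ/(1+k) and f = kMa = kMg sinθ/(1+k).
f = 0.4 × 5.22 × 10 × sin27.1° / 1.4 ≈ 6.79 N.

f ≈ 6.79 N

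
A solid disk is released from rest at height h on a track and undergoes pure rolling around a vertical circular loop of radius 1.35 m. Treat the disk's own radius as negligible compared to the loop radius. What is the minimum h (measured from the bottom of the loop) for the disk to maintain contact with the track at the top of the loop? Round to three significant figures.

With I = (1/2)MR², the ratio k = I/(MR²) is 0.5.
At the top, contact is just lost when gravity alone supplies the centripetal force: Mg = Mv_top²/r, i.e. v_top² = gr.
With ω = v/R, the kinetic energy at speed v is ½(1+k)Mv² = (3/4)Mv².
Energy conservation from release (height h) to the top (height 2r): Mgh = Mg(2r) + (3/4)M·gr.
Thus h_min = 2r + (1+k)r/2 = r(2 + 1.5/2) = 1.35 × 2.75 ≈ 3.71 m.

h_min ≈ 3.71 m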